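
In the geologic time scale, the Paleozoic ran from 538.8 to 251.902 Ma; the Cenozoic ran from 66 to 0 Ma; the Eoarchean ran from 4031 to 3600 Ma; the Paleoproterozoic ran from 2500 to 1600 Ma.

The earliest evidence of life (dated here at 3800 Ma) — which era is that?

3800 Ma lies between 4031 and 3600 Ma, so it falls in the Eoarchean.

Eoarchean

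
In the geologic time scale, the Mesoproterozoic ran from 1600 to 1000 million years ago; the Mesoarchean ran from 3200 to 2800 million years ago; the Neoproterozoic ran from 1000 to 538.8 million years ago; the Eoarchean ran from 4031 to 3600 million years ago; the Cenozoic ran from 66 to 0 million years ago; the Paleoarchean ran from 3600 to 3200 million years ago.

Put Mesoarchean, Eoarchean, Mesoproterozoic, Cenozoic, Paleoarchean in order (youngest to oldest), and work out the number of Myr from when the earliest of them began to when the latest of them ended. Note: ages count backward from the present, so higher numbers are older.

Start ages (Ma): Eoarchean 4031, Paleoarchean 3600, Mesoarchean 3200, Mesoproterozoic 1600, Cenozoic 66.
Ordered youngest to oldest: Cenozoic, Mesoproterozoic, Mesoarchean, Paleoarchean, Eoarchean.
Span = 4031 − 0 = 4031 Myr.

Cenozoic, Mesoproterozoic, Mesoarchean, Paleoarchean, Eoarchean; total span 4031 Myr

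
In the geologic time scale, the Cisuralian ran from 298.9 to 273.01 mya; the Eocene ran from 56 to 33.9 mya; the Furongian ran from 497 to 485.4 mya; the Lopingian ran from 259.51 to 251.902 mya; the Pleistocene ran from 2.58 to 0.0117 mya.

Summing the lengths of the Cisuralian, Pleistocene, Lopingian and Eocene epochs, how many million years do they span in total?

58.1663 million years

Each duration: Cisuralian = 25.89; Pleistocene = 2.5683; Lopingian = 7.608; Eocene = 22.1.
Sum: 25.89 + 2.5683 + 7.608 + 22.1 = 58.1663 Myr.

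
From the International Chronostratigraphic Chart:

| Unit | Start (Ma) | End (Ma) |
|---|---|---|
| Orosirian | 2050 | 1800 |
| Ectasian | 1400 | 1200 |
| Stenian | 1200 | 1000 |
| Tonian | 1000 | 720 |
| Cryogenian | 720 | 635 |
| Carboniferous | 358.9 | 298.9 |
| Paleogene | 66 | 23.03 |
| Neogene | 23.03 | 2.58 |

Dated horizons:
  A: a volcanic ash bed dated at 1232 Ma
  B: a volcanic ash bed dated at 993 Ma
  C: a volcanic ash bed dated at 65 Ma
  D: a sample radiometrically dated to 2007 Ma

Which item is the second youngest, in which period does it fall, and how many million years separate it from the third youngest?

Smaller Ma means younger, so youngest first: C 65 < B 993 < A 1232 < D 2007.
Counting 2 along gives B (993 Ma); the excerpt puts that inside the Tonian, 1000–720 Ma.
Next in line is A (1232 Ma), and 1232 − 993 = 239 Myr.

B, in the Tonian; 239 million years to A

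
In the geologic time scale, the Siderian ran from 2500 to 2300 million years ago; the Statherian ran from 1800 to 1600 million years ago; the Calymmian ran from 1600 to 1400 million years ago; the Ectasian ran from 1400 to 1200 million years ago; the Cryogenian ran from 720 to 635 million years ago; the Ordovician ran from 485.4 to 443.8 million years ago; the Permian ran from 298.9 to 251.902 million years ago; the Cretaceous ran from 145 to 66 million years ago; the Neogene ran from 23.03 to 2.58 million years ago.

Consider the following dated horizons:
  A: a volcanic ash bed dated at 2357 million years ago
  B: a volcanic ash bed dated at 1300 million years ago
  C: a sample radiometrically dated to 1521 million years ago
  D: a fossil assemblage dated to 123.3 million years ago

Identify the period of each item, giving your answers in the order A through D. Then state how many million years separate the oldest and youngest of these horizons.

A — Siderian; B — Ectasian; C — Calymmian; D — Cretaceous; span 2233.7 million years

Match each age against the start–end ranges in the excerpt: A = 2357 Ma → Siderian (2500–2300); B = 1300 Ma → Ectasian (1400–1200); C = 1521 Ma → Calymmian (1600–1400); D = 123.3 Ma → Cretaceous (145–66).
The largest age is 2357 Ma and the smallest is 123.3 Ma; their difference is 2233.7 Myr.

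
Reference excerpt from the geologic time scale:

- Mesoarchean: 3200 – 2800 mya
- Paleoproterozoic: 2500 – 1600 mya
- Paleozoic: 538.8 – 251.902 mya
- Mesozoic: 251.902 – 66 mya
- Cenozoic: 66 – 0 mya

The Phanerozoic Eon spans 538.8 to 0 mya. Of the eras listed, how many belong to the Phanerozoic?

3

Eras inside 538.8–0 Ma: Paleozoic, Mesozoic, Cenozoic — 3 in total.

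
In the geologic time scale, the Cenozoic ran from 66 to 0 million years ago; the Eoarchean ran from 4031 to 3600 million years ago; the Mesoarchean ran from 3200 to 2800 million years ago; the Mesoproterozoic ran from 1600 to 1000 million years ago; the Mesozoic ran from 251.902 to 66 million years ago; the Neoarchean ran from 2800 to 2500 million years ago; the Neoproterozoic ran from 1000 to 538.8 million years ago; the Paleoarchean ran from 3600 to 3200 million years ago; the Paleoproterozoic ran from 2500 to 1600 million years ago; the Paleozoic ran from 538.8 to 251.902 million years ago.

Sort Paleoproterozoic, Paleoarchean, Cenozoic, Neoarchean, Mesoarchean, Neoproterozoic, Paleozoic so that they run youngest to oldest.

Cenozoic, Paleozoic, Neoproterozoic, Paleoproterozoic, Neoarchean, Mesoarchean, Paleoarchean

The oldest of these is Paleoarchean (starts 3600 Ma) and the youngest is Cenozoic (ends 0 Ma).
In between, by decreasing start age: Mesoarchean (3200), Neoarchean (2800), Paleoproterozoic (2500), Neoproterozoic (1000), Paleozoic (538.8).
Listing youngest first means reversing that sequence.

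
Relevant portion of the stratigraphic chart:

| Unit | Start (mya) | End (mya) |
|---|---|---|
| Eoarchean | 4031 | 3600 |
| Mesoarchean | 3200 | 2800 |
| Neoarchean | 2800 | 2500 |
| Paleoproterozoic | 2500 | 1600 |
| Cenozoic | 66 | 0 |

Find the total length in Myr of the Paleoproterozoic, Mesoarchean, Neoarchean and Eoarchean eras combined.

2031 million years

Duration is start − end for each: (2500 − 1600) + (3200 − 2800) + (2800 − 2500) + (4031 − 3600).
That is 900 + 400 + 300 + 431, which totals 2031 million years.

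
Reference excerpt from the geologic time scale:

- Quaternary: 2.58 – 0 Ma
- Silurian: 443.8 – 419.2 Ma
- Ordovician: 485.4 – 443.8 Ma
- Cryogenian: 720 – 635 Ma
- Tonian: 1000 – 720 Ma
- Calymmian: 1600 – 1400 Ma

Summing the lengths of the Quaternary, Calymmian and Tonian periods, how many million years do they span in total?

Duration is start − end for each: (2.58 − 0) + (1600 − 1400) + (1000 − 720).
That is 2.58 + 200 + 280, which totals 482.58 million years.

482.58 million years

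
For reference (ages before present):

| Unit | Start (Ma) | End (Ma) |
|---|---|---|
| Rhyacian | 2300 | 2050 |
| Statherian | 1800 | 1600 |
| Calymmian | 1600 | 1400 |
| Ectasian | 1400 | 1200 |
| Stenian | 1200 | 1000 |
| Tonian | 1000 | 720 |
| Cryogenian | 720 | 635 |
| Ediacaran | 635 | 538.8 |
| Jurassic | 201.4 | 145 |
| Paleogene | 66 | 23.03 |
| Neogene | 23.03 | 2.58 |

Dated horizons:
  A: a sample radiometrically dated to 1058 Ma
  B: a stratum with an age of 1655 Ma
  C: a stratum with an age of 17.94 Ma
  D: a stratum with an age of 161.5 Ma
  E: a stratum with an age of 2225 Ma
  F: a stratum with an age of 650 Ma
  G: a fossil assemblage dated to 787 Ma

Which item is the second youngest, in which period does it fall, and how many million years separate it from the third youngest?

D, in the Jurassic; 488.5 million years to F

Sorted youngest-first by Ma: C (17.94), D (161.5), F (650), G (787), A (1058), B (1655), E (2225).
The second youngest is D at 161.5 Ma, which lies in 201.4–145 Ma: the Jurassic.
The third youngest is F at 650 Ma; separation = |161.5 − 650| = 488.5 Myr.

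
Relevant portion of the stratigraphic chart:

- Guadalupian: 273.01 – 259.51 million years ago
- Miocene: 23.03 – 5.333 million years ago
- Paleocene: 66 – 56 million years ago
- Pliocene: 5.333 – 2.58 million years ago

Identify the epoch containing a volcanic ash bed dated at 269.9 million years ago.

Guadalupian

269.9 Ma lies between 273.01 and 259.51 Ma, so it falls in the Guadalupian.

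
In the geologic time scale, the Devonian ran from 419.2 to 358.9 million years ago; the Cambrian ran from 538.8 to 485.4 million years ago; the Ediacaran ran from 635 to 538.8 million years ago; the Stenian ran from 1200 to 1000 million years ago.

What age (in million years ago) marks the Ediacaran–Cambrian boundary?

538.8 million years ago

The Ediacaran ends and the Cambrian begins at 538.8 million years ago.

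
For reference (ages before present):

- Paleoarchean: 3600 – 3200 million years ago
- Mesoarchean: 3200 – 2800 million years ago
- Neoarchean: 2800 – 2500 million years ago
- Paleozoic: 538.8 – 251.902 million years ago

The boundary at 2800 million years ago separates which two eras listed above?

Mesoarchean and Neoarchean

The Mesoarchean ends at 2800 million years ago and the Neoarchean begins at 2800 million years ago, so they share that boundary.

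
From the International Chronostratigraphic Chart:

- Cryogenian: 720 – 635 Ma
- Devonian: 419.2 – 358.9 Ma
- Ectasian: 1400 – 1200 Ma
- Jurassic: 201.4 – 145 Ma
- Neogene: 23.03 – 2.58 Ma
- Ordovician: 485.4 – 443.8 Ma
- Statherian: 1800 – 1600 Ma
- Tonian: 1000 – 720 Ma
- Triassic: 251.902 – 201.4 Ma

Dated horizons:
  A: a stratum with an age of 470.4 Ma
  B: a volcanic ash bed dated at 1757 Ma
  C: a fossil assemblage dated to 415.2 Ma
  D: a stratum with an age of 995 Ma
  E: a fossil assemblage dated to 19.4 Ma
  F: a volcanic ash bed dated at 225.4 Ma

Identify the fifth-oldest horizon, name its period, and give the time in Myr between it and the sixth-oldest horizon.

Sorted oldest-first by Ma: B (1757), D (995), A (470.4), C (415.2), F (225.4), E (19.4).
The fifth oldest is F at 225.4 Ma, which lies in 251.902–201.4 Ma: the Triassic.
The sixth oldest is E at 19.4 Ma; separation = |225.4 − 19.4| = 206 Myr.

F, in the Triassic; 206 million years to E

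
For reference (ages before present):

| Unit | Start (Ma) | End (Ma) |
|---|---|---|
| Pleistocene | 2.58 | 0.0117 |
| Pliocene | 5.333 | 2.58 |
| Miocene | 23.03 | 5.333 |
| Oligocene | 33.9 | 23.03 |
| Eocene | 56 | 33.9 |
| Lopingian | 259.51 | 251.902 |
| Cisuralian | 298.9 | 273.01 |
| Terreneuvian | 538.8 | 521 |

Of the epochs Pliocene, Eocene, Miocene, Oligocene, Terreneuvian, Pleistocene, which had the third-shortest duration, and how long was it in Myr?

Durations: Pliocene 2.753; Eocene 22.1; Miocene 17.697; Oligocene 10.87; Terreneuvian 17.8; Pleistocene 2.5683 Myr.
Sorted shortest-first: Pleistocene (2.5683), Pliocene (2.753), Oligocene (10.87), Miocene (17.697), Terreneuvian (17.8), Eocene (22.1).
The third shortest is Oligocene at 10.87 Myr.

Oligocene, 10.87 million years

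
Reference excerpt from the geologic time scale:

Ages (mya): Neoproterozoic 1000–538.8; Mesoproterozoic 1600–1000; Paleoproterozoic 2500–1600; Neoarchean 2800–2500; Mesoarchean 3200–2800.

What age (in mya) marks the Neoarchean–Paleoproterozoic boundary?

2500 mya

The Neoarchean ends and the Paleoproterozoic begins at 2500 mya.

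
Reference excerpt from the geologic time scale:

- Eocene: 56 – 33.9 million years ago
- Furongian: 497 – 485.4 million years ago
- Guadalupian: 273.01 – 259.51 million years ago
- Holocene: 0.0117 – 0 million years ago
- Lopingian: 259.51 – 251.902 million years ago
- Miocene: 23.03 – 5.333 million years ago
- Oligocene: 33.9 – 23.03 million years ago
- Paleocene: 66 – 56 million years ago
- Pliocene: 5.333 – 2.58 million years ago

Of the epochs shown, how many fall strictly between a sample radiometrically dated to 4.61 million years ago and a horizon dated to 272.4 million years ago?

5

272.4 Ma sits inside the Guadalupian (273.01–259.51) and 4.61 Ma inside the Pliocene (5.333–2.58); neither of those is wholly between the two dates.
The listed epochs lying completely between them are Lopingian, Paleocene, Eocene, Oligocene, Miocene — 5 in all.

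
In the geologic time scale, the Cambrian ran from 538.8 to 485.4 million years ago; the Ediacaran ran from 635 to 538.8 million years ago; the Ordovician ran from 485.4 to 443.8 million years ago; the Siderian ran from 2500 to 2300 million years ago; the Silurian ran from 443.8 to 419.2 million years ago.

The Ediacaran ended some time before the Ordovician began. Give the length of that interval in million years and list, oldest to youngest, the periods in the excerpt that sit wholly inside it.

53.4 million years; Cambrian

The Ediacaran closes at 538.8 Ma and the Ordovician opens at 485.4 Ma, so the interval is 538.8 − 485.4 = 53.4 Myr.
A period fits inside if it starts at or after 538.8 Ma and ends at or before 485.4 Ma; oldest first that gives Cambrian.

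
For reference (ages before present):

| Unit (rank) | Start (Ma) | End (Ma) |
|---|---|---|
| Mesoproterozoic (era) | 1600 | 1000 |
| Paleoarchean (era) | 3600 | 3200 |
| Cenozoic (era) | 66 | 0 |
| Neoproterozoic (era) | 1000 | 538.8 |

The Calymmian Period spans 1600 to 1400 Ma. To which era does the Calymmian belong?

Mesoproterozoic

The Calymmian (1600–1400 Ma) lies entirely within 1600–1000 Ma, the Mesoproterozoic Era.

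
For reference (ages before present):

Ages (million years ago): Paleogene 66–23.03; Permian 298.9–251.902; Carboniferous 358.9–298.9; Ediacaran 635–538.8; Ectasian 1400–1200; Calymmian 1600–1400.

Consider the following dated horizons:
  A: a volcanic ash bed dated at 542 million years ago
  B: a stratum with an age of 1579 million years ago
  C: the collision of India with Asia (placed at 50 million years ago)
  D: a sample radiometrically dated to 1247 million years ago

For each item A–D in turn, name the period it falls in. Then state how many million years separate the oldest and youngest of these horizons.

A — Ediacaran; B — Calymmian; C — Paleogene; D — Ectasian; span 1529 million years

Match each age against the start–end ranges in the excerpt: A = 542 Ma → Ediacaran (635–538.8); B = 1579 Ma → Calymmian (1600–1400); C = 50 Ma → Paleogene (66–23.03); D = 1247 Ma → Ectasian (1400–1200).
The largest age is 1579 Ma and the smallest is 50 Ma; their difference is 1529 Myr.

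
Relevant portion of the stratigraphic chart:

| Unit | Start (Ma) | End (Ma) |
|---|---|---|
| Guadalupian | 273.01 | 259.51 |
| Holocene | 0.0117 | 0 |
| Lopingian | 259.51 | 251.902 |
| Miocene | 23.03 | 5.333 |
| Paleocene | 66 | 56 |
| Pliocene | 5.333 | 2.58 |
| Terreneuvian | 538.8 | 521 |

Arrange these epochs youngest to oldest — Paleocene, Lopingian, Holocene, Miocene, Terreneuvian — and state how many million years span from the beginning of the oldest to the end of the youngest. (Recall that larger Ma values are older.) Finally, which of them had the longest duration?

Holocene, Miocene, Paleocene, Lopingian, Terreneuvian; total span 538.8 Myr; longest is Terreneuvian

From the excerpt: Paleocene 66–56; Lopingian 259.51–251.902; Holocene 0.0117–0; Miocene 23.03–5.333; Terreneuvian 538.8–521 (Ma).
Larger Ma is earlier, so the oldest is Terreneuvian and the youngest is Holocene; youngest to oldest: Holocene, Miocene, Paleocene, Lopingian, Terreneuvian.
Oldest start 538.8 minus youngest end 0 gives 538.8 Myr overall.
Individual lengths (start − end): Terreneuvian 17.8; Paleocene 10; Holocene 0.0117; Miocene 17.697; Lopingian 7.608. The largest is Terreneuvian at 17.8 Myr.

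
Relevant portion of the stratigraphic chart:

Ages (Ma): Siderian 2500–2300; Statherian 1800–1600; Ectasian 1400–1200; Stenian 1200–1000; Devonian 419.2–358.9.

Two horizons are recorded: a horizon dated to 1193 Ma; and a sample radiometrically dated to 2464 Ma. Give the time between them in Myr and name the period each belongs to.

Elapsed time: 2464 − 1193 = 1271 Myr.
1193 Ma lies within 1200–1000 Ma: Stenian.
2464 Ma lies within 2500–2300 Ma: Siderian.

1271 million years apart; the first in the Stenian, the second in the Siderian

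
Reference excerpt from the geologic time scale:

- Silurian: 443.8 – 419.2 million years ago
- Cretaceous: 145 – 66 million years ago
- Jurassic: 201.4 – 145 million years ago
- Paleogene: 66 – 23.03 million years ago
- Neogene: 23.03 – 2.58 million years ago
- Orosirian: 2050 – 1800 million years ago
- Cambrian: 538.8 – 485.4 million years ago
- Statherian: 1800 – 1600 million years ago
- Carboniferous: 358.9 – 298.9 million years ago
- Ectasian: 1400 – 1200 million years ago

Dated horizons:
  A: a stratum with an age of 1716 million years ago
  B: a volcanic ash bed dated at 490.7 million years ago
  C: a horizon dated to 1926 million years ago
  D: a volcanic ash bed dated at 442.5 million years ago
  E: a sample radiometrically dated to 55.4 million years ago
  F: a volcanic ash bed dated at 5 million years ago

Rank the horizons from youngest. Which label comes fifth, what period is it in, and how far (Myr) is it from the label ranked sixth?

Smaller Ma means younger, so youngest first: F 5 < E 55.4 < D 442.5 < B 490.7 < A 1716 < C 1926.
Counting 5 along gives A (1716 Ma); the excerpt puts that inside the Statherian, 1800–1600 Ma.
Next in line is C (1926 Ma), and 1926 − 1716 = 210 Myr.

A, in the Statherian; 210 million years to C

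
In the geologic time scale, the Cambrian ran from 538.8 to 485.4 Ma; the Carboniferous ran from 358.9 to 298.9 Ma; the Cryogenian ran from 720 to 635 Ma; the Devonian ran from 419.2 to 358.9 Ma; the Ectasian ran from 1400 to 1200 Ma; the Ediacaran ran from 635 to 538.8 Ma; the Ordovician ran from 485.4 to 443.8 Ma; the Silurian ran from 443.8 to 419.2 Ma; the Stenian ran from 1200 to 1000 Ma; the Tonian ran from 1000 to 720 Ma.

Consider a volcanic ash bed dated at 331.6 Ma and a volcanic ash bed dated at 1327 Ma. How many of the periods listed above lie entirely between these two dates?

8

1327 Ma sits inside the Ectasian (1400–1200) and 331.6 Ma inside the Carboniferous (358.9–298.9); neither of those is wholly between the two dates.
The listed periods lying completely between them are Stenian, Tonian, Cryogenian, Ediacaran, Cambrian, Ordovician, Silurian, Devonian — 8 in all.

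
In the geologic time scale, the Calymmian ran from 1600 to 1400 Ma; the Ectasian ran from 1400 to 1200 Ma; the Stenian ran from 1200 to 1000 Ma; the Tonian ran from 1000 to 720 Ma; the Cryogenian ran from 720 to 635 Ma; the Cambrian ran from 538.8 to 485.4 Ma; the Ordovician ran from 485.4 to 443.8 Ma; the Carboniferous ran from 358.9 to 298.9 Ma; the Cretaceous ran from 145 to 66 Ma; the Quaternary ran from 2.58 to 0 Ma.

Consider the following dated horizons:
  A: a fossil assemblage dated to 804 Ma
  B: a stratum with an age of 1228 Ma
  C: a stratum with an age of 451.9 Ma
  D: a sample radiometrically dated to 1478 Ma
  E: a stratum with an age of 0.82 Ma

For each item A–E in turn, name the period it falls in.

A — Tonian; B — Ectasian; C — Ordovician; D — Calymmian; E — Quaternary

Match each age against the start–end ranges in the excerpt: A = 804 Ma → Tonian (1000–720); B = 1228 Ma → Ectasian (1400–1200); C = 451.9 Ma → Ordovician (485.4–443.8); D = 1478 Ma → Calymmian (1600–1400); E = 0.82 Ma → Quaternary (2.58–0).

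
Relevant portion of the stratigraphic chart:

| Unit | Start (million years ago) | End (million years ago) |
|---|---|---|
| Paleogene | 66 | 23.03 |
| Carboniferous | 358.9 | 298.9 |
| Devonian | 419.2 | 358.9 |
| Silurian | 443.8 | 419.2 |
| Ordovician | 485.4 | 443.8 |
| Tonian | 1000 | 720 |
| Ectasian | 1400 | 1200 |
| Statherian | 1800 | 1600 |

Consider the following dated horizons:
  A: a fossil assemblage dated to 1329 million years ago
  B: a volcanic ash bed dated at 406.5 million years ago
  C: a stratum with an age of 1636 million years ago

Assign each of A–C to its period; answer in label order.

A — Ectasian; B — Devonian; C — Statherian

Match each age against the start–end ranges in the excerpt: A = 1329 Ma → Ectasian (1400–1200); B = 406.5 Ma → Devonian (419.2–358.9); C = 1636 Ma → Statherian (1800–1600).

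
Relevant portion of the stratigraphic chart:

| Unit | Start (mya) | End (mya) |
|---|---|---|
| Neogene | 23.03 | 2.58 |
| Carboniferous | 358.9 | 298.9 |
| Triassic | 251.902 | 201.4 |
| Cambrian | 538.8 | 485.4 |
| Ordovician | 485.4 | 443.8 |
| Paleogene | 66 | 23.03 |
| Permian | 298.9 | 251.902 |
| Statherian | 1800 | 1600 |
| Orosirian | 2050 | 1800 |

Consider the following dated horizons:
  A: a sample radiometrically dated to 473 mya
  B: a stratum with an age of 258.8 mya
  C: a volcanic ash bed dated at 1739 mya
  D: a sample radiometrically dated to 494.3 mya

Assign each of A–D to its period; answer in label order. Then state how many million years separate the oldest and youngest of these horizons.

A: 473 Ma lies in 485.4–443.8 Ma, so Ordovician.
B: 258.8 Ma lies in 298.9–251.902 Ma, so Permian.
C: 1739 Ma lies in 1800–1600 Ma, so Statherian.
D: 494.3 Ma lies in 538.8–485.4 Ma, so Cambrian.
Oldest = 1739 Ma, youngest = 258.8 Ma → span 1480.2 Myr.

A — Ordovician; B — Permian; C — Statherian; D — Cambrian; span 1480.2 million years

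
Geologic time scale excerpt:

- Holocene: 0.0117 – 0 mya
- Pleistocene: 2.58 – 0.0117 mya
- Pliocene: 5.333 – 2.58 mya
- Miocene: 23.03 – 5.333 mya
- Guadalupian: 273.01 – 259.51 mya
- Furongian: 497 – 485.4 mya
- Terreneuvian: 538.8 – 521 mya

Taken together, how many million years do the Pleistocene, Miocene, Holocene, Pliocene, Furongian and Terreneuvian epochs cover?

52.43 million years

Each duration: Pleistocene = 2.5683; Miocene = 17.697; Holocene = 0.0117; Pliocene = 2.753; Furongian = 11.6; Terreneuvian = 17.8.
Sum: 2.5683 + 17.697 + 0.0117 + 2.753 + 11.6 + 17.8 = 52.43 Myr.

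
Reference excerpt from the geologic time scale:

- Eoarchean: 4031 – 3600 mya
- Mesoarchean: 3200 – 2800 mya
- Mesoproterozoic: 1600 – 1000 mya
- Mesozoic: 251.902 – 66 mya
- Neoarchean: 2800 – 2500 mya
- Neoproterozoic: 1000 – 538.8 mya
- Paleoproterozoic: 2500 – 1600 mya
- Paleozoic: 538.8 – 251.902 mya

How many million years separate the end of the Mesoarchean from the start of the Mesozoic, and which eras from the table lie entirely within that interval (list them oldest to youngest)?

The Mesoarchean closes at 2800 Ma and the Mesozoic opens at 251.902 Ma, so the interval is 2800 − 251.902 = 2548.098 Myr.
An era fits inside if it starts at or after 2800 Ma and ends at or before 251.902 Ma; oldest first that gives Neoarchean, Paleoproterozoic, Mesoproterozoic, Neoproterozoic, Paleozoic.

2548.098 million years; Neoarchean, Paleoproterozoic, Mesoproterozoic, Neoproterozoic, Paleozoic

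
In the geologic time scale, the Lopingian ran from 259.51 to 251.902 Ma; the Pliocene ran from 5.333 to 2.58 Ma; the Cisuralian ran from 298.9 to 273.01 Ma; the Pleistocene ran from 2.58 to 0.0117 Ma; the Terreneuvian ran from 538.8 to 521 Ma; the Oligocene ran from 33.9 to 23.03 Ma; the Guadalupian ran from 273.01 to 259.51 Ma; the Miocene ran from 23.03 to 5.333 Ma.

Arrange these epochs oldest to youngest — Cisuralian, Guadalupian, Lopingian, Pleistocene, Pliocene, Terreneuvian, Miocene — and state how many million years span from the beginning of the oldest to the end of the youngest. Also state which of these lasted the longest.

Terreneuvian → Cisuralian → Guadalupian → Lopingian → Miocene → Pliocene → Pleistocene; total span 538.7883 Myr; longest is Cisuralian

Start ages (Ma): Terreneuvian 538.8, Cisuralian 298.9, Guadalupian 273.01, Lopingian 259.51, Miocene 23.03, Pliocene 5.333, Pleistocene 2.58.
Ordered oldest to youngest: Terreneuvian, Cisuralian, Guadalupian, Lopingian, Miocene, Pliocene, Pleistocene.
Span = 538.8 − 0.0117 = 538.7883 Myr.
Durations: Terreneuvian 17.8, Cisuralian 25.89, Miocene 17.697, Pleistocene 2.5683, Lopingian 7.608, Guadalupian 13.5, Pliocene 2.753 → longest is Cisuralian (25.89 Myr).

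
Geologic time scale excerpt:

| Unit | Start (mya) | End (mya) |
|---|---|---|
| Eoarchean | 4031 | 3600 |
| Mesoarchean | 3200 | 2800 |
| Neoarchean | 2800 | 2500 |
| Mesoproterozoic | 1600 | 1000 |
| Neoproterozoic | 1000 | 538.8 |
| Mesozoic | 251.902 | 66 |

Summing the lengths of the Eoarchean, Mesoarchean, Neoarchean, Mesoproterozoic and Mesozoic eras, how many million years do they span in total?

1916.902 million years

Each duration: Eoarchean = 431; Mesoarchean = 400; Neoarchean = 300; Mesoproterozoic = 600; Mesozoic = 185.902.
Sum: 431 + 400 + 300 + 600 + 185.902 = 1916.902 Myr.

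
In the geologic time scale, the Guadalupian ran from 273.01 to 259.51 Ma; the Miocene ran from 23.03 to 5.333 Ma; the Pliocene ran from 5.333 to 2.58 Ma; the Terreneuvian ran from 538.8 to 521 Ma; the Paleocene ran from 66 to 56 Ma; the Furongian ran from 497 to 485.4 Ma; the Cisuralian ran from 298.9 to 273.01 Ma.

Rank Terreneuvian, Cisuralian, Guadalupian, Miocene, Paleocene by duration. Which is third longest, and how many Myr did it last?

Miocene, 17.697 million years

Durations: Terreneuvian 17.8; Cisuralian 25.89; Guadalupian 13.5; Miocene 17.697; Paleocene 10 Myr.
Sorted longest-first: Cisuralian (25.89), Terreneuvian (17.8), Miocene (17.697), Guadalupian (13.5), Paleocene (10).
The third longest is Miocene at 17.697 Myr.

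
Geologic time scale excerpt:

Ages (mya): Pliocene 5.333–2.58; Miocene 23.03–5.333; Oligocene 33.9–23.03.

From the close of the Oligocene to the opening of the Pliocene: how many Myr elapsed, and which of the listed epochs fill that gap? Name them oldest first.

The Oligocene closes at 23.03 Ma and the Pliocene opens at 5.333 Ma, so the interval is 23.03 − 5.333 = 17.697 Myr.
An epoch fits inside if it starts at or after 23.03 Ma and ends at or before 5.333 Ma; oldest first that gives Miocene.

17.697 million years; Miocene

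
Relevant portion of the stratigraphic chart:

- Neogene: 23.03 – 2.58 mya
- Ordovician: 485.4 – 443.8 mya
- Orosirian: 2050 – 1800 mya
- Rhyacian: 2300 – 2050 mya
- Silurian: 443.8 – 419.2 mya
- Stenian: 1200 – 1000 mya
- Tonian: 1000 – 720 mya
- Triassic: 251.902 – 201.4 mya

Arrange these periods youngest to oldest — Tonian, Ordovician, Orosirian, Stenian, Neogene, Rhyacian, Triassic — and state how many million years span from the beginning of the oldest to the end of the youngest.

Neogene, Triassic, Ordovician, Tonian, Stenian, Orosirian, Rhyacian; total span 2297.42 Myr

Start ages (Ma): Rhyacian 2300, Orosirian 2050, Stenian 1200, Tonian 1000, Ordovician 485.4, Triassic 251.902, Neogene 23.03.
Ordered youngest to oldest: Neogene, Triassic, Ordovician, Tonian, Stenian, Orosirian, Rhyacian.
Span = 2300 − 2.58 = 2297.42 Myr.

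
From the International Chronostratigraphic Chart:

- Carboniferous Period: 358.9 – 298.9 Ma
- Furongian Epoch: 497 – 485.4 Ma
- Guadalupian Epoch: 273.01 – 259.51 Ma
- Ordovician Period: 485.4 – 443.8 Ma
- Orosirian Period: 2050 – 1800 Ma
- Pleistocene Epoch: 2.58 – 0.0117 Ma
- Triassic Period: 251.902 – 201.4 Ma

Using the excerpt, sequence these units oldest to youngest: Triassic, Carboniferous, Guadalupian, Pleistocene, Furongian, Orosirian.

Sorting by start age (descending Ma, since larger Ma = older): Orosirian began 2050, Furongian began 497, Carboniferous began 358.9, Guadalupian began 273.01, Triassic began 251.902, Pleistocene began 2.58.

Orosirian, then Furongian, then Carboniferous, then Guadalupian, then Triassic, then Pleistocene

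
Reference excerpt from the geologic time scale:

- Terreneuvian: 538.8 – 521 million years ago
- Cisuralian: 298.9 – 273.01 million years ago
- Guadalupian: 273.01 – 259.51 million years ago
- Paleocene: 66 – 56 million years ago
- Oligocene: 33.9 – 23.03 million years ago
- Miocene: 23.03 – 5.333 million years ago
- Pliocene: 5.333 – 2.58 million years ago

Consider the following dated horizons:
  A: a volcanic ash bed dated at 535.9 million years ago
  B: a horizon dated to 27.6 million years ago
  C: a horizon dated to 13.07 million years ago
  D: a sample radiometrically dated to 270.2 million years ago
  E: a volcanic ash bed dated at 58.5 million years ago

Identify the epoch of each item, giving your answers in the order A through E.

A — Terreneuvian; B — Oligocene; C — Miocene; D — Guadalupian; E — Paleocene

A: 535.9 Ma lies in 538.8–521 Ma, so Terreneuvian.
B: 27.6 Ma lies in 33.9–23.03 Ma, so Oligocene.
C: 13.07 Ma lies in 23.03–5.333 Ma, so Miocene.
D: 270.2 Ma lies in 273.01–259.51 Ma, so Guadalupian.
E: 58.5 Ma lies in 66–56 Ma, so Paleocene.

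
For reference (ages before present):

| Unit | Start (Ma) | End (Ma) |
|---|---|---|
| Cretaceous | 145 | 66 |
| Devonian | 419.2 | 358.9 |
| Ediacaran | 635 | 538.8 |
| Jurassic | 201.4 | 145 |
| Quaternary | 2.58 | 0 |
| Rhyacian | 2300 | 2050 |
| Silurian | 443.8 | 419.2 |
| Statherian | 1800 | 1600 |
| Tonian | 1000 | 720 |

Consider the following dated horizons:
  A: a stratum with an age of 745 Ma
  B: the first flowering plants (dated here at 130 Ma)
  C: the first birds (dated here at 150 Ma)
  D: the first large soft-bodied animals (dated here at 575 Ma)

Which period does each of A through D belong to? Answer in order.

A: 745 Ma lies in 1000–720 Ma, so Tonian.
B: 130 Ma lies in 145–66 Ma, so Cretaceous.
C: 150 Ma lies in 201.4–145 Ma, so Jurassic.
D: 575 Ma lies in 635–538.8 Ma, so Ediacaran.

A — Tonian; B — Cretaceous; C — Jurassic; D — Ediacaran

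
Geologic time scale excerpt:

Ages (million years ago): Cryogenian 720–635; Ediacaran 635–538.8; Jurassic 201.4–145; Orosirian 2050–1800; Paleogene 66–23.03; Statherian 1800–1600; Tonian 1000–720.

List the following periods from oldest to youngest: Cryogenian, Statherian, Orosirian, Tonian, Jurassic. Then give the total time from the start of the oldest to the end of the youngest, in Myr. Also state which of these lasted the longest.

From the excerpt: Cryogenian 720–635; Statherian 1800–1600; Orosirian 2050–1800; Tonian 1000–720; Jurassic 201.4–145 (Ma).
Larger Ma is earlier, so the oldest is Orosirian and the youngest is Jurassic; oldest to youngest: Orosirian, Statherian, Tonian, Cryogenian, Jurassic.
Oldest start 2050 minus youngest end 145 gives 1905 Myr overall.
Individual lengths (start − end): Statherian 200; Jurassic 56.4; Cryogenian 85; Orosirian 250; Tonian 280. The largest is Tonian at 280 Myr.

Orosirian, Statherian, Tonian, Cryogenian, Jurassic; total span 1905 Myr; longest is Tonian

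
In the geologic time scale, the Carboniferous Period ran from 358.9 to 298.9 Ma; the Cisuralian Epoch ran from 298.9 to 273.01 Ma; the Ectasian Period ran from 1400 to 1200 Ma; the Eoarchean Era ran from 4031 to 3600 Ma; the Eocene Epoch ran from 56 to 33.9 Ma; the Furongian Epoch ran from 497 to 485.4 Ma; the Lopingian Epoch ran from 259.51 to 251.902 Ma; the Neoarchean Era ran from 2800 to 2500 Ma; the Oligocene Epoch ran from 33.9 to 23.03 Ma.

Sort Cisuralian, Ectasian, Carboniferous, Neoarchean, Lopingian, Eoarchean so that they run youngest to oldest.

Sorting by start age (ascending Ma, since larger Ma = older): Lopingian start 259.51, Cisuralian start 298.9, Carboniferous start 358.9, Ectasian start 1400, Neoarchean start 2800, Eoarchean start 4031.

Lopingian → Cisuralian → Carboniferous → Ectasian → Neoarchean → Eoarchean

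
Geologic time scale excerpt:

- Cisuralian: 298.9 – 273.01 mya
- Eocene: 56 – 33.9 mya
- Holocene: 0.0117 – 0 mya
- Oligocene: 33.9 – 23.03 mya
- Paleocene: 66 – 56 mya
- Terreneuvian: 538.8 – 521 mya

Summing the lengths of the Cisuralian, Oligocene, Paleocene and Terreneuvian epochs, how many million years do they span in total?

64.56 million years

Each duration: Cisuralian = 25.89; Oligocene = 10.87; Paleocene = 10; Terreneuvian = 17.8.
Sum: 25.89 + 10.87 + 10 + 17.8 = 64.56 Myr.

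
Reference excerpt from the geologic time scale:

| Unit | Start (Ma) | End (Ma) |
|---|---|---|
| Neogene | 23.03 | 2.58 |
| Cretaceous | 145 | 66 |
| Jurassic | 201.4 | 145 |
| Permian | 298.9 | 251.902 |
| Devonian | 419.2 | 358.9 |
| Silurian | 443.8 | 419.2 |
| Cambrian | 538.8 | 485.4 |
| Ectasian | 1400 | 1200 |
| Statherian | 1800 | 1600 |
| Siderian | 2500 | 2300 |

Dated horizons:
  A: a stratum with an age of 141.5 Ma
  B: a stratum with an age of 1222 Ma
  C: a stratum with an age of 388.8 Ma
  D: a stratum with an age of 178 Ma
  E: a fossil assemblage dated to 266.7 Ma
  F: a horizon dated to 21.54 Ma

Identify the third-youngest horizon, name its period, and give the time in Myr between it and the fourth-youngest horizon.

Sorted youngest-first by Ma: F (21.54), A (141.5), D (178), E (266.7), C (388.8), B (1222).
The third youngest is D at 178 Ma, which lies in 201.4–145 Ma: the Jurassic.
The fourth youngest is E at 266.7 Ma; separation = |178 − 266.7| = 88.7 Myr.

D, in the Jurassic; 88.7 million years to E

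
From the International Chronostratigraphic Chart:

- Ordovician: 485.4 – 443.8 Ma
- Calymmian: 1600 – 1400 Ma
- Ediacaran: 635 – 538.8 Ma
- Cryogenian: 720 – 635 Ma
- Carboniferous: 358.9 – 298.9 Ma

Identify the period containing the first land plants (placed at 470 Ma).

470 Ma lies between 485.4 and 443.8 Ma, so it falls in the Ordovician.

Ordovician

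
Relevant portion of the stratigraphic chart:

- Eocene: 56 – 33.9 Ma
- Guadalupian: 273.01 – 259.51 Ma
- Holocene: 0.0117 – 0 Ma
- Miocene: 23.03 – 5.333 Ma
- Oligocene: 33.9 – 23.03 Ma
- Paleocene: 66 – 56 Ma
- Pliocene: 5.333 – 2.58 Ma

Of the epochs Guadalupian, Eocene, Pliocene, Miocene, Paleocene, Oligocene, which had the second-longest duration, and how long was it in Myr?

Start − end for each: Guadalupian 273.01 − 259.51 = 13.5; Eocene 56 − 33.9 = 22.1; Pliocene 5.333 − 2.58 = 2.753; Miocene 23.03 − 5.333 = 17.697; Paleocene 66 − 56 = 10; Oligocene 33.9 − 23.03 = 10.87.
Ranking these from longest: Eocene > Miocene > Guadalupian > Oligocene > Paleocene > Pliocene.
Position 2 in that ranking is Miocene, which lasted 17.697 Myr.

Miocene, 17.697 million years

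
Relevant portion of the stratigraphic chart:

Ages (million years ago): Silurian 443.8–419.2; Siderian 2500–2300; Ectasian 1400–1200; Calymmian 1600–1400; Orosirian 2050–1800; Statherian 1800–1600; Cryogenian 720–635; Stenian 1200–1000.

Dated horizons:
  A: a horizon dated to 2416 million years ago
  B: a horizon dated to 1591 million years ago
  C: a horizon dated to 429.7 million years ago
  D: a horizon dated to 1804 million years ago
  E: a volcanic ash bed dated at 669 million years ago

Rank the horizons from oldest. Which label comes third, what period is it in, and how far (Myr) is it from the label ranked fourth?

B, in the Calymmian; 922 million years to E

Larger Ma means older, so oldest first: A 2416 > D 1804 > B 1591 > E 669 > C 429.7.
Counting 3 along gives B (1591 Ma); the excerpt puts that inside the Calymmian, 1600–1400 Ma.
Next in line is E (669 Ma), and 1591 − 669 = 922 Myr.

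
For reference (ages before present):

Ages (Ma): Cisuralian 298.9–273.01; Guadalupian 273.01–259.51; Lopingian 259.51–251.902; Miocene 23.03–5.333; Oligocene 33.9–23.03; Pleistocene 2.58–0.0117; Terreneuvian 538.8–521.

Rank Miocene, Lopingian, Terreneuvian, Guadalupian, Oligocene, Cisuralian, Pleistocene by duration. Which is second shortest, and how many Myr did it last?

Lopingian, 7.608 million years

Durations: Miocene 17.697; Lopingian 7.608; Terreneuvian 17.8; Guadalupian 13.5; Oligocene 10.87; Cisuralian 25.89; Pleistocene 2.5683 Myr.
Sorted shortest-first: Pleistocene (2.5683), Lopingian (7.608), Oligocene (10.87), Guadalupian (13.5), Miocene (17.697), Terreneuvian (17.8), Cisuralian (25.89).
The second shortest is Lopingian at 7.608 Myr.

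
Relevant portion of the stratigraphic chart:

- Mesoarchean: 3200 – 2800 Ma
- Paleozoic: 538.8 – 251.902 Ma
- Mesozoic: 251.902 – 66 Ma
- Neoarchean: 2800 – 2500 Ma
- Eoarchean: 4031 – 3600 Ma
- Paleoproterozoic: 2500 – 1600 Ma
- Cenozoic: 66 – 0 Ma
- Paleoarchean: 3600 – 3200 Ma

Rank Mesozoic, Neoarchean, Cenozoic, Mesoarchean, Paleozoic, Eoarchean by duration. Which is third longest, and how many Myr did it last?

Neoarchean, 300 million years

Start − end for each: Mesozoic 251.902 − 66 = 185.902; Neoarchean 2800 − 2500 = 300; Cenozoic 66 − 0 = 66; Mesoarchean 3200 − 2800 = 400; Paleozoic 538.8 − 251.902 = 286.898; Eoarchean 4031 − 3600 = 431.
Ranking these from longest: Eoarchean > Mesoarchean > Neoarchean > Paleozoic > Mesozoic > Cenozoic.
Position 3 in that ranking is Neoarchean, which lasted 300 Myr.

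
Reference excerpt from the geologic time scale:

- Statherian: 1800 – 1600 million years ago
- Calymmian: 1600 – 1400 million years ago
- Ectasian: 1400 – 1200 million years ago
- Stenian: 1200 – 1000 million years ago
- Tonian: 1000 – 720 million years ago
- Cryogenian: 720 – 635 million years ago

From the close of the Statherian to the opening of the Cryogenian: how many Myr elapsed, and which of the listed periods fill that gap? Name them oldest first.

880 million years; Calymmian, Ectasian, Stenian, Tonian

End of Statherian = 1600 Ma; start of Cryogenian = 720 Ma.
Gap = 1600 − 720 = 880 Myr.
Periods wholly inside 1600–720 Ma: Calymmian (1600–1400), Ectasian (1400–1200), Stenian (1200–1000), Tonian (1000–720).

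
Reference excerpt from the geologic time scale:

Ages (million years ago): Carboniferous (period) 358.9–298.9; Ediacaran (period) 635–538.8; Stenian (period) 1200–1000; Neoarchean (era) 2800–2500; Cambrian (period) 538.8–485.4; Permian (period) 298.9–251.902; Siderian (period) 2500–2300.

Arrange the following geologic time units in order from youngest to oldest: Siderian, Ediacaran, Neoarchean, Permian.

Read off each span (Ma): Siderian 2500–2300; Ediacaran 635–538.8; Neoarchean 2800–2500; Permian 298.9–251.902.
Larger Ma is older, so oldest→youngest is Neoarchean, Siderian, Ediacaran, Permian; reverse it for youngest→oldest.

Permian → Ediacaran → Siderian → Neoarchean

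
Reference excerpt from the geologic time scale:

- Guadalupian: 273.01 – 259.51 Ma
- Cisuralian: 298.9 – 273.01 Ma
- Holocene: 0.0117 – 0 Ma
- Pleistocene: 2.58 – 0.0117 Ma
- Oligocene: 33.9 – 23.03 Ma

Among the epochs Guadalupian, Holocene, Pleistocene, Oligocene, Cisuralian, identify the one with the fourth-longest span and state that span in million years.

Durations: Guadalupian 13.5; Holocene 0.0117; Pleistocene 2.5683; Oligocene 10.87; Cisuralian 25.89 Myr.
Sorted longest-first: Cisuralian (25.89), Guadalupian (13.5), Oligocene (10.87), Pleistocene (2.5683), Holocene (0.0117).
The fourth longest is Pleistocene at 2.5683 Myr.

Pleistocene, 2.5683 million years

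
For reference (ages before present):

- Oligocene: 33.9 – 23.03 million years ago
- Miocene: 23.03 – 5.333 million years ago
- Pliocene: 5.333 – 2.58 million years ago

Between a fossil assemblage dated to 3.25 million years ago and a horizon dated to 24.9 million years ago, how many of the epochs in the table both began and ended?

The older date is 24.9 Ma and the younger is 3.25 Ma.
Epochs with start < 24.9 and end > 3.25 Ma: Miocene (23.03–5.333).
That is 1 complete epoch.

1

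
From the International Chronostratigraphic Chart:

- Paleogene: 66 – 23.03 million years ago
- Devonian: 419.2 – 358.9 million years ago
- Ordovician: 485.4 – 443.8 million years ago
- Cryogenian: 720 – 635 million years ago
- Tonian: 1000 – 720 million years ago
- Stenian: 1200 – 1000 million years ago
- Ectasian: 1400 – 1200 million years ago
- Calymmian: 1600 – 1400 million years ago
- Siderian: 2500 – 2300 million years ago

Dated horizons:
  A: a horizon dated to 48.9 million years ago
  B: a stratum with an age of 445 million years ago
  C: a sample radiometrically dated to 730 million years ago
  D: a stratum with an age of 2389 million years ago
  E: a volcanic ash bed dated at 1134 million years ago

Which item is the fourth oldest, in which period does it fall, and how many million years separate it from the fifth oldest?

Sorted oldest-first by Ma: D (2389), E (1134), C (730), B (445), A (48.9).
The fourth oldest is B at 445 Ma, which lies in 485.4–443.8 Ma: the Ordovician.
The fifth oldest is A at 48.9 Ma; separation = |445 − 48.9| = 396.1 Myr.

B, in the Ordovician; 396.1 million years to A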